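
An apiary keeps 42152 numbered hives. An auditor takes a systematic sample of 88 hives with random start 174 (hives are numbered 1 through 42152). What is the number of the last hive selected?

41847

k = 42152/88 = 479
88th selection = r + (88−1)·k = 174 + 87×479 = 174 + 41673 = 41847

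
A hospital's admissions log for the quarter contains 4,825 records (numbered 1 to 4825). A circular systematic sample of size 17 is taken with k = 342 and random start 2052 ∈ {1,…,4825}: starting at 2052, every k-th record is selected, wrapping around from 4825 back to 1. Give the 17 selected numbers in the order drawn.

2052, 2394, 2736, 3078, 3420, 3762, 4104, 4446, 4788, 305, 647, 989, 1331, 1673, 2015, 2357, 2699

Selection 1: 2052
Selection 2: 2052 + 342 = 2394
Selection 3: 2394 + 342 = 2736
Selection 4: 2736 + 342 = 3078
Selection 5: 3078 + 342 = 3420
Selection 6: 3420 + 342 = 3762
Selection 7: 3762 + 342 = 4104
Selection 8: 4104 + 342 = 4446
Selection 9: 4446 + 342 = 4788
Selection 10: 4788 + 342 = 5130 → 5130 − 4825 = 305
Selection 11: 305 + 342 = 647
Selection 12: 647 + 342 = 989
Selection 13: 989 + 342 = 1331
Selection 14: 1331 + 342 = 1673
Selection 15: 1673 + 342 = 2015
Selection 16: 2015 + 342 = 2357
Selection 17: 2357 + 342 = 2699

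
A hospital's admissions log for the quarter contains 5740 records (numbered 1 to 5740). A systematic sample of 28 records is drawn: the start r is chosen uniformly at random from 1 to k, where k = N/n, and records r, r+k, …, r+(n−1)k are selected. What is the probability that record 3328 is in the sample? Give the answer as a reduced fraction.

1/205

k = 5740/28 = 205.
Record 3328 is selected iff r ≡ 3328 (mod 205); exactly one such r in {1,…,205}.
Inclusion probability = 1/205.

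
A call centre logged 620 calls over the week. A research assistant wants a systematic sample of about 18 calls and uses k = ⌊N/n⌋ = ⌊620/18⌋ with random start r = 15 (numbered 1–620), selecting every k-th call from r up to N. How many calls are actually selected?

k = ⌊620/18⌋ = 34
Achieved size = ⌊(620 − 15)/34⌋ + 1 = ⌊605/34⌋ + 1 = 17 + 1 = 18
(last selection: 15 + 17×34 = 593 ≤ 620; next would be 627 > 620)

18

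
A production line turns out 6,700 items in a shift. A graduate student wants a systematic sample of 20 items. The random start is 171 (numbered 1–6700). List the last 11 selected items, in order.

k = N/n = 6700/20 = 335
10th selection = 171 + 9×335 = 3186
11th: 3186 + 335 = 3521
12th: 3521 + 335 = 3856
13th: 3856 + 335 = 4191
14th: 4191 + 335 = 4526
15th: 4526 + 335 = 4861
16th: 4861 + 335 = 5196
17th: 5196 + 335 = 5531
18th: 5531 + 335 = 5866
19th: 5866 + 335 = 6201
20th: 6201 + 335 = 6536

3186, 3521, 3856, 4191, 4526, 4861, 5196, 5531, 5866, 6201, 6536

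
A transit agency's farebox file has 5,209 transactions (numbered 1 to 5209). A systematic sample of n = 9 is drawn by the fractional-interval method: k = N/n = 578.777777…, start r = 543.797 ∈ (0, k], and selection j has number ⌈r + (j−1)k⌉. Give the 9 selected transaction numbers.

j=1: r + 0k = 543.797 → ⌈·⌉ = 544
j=2: r + 1k = 1122.574777… → ⌈·⌉ = 1123
j=3: r + 2k = 1701.352555… → ⌈·⌉ = 1702
j=4: r + 3k = 2280.130333… → ⌈·⌉ = 2281
j=5: r + 4k = 2858.908111… → ⌈·⌉ = 2859
j=6: r + 5k = 3437.685888… → ⌈·⌉ = 3438
j=7: r + 6k = 4016.463666… → ⌈·⌉ = 4017
j=8: r + 7k = 4595.241444… → ⌈·⌉ = 4596
j=9: r + 8k = 5174.019222… → ⌈·⌉ = 5175

544, 1123, 1702, 2281, 2859, 3438, 4017, 4596, 5175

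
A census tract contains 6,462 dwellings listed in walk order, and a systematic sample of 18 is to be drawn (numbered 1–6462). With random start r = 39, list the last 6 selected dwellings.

k = N/n = 6462/18 = 359
13th selection = 39 + 12×359 = 4347
14th: 4347 + 359 = 4706
15th: 4706 + 359 = 5065
16th: 5065 + 359 = 5424
17th: 5424 + 359 = 5783
18th: 5783 + 359 = 6142

4347, 4706, 5065, 5424, 5783, 6142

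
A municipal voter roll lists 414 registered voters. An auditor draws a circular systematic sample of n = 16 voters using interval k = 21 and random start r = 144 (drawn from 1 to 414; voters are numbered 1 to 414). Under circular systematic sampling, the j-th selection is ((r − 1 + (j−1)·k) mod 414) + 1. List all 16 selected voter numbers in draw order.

144, 165, 186, 207, 228, 249, 270, 291, 312, 333, 354, 375, 396, 3, 24, 45

Selection 1: 144
Selection 2: 144 + 21 = 165
Selection 3: 165 + 21 = 186
Selection 4: 186 + 21 = 207
Selection 5: 207 + 21 = 228
Selection 6: 228 + 21 = 249
Selection 7: 249 + 21 = 270
Selection 8: 270 + 21 = 291
Selection 9: 291 + 21 = 312
Selection 10: 312 + 21 = 333
Selection 11: 333 + 21 = 354
Selection 12: 354 + 21 = 375
Selection 13: 375 + 21 = 396
Selection 14: 396 + 21 = 417 → 417 − 414 = 3
Selection 15: 3 + 21 = 24
Selection 16: 24 + 21 = 45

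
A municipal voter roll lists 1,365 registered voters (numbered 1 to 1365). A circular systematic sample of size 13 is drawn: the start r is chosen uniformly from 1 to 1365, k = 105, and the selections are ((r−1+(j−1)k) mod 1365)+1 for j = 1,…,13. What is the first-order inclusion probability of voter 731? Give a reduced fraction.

For each position j, as r ranges over 1…1365 the j-th selection hits every voter exactly once, so voter 731 is selected for exactly 13 of the 1365 starts.
Inclusion probability = 13/1365 = 1/105.

1/105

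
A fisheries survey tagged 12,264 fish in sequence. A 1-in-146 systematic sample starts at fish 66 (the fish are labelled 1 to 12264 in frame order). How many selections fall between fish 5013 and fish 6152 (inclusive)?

k = 146
First selection ≥ 5013: 66 + ⌈(5013−66)/146⌉·146 = 66 + 34×146 = 5030
Last selection ≤ 6152: 66 + ⌊(6152−66)/146⌋·146 = 66 + 41×146 = 6052
Count = 41 − 34 + 1 = 8

8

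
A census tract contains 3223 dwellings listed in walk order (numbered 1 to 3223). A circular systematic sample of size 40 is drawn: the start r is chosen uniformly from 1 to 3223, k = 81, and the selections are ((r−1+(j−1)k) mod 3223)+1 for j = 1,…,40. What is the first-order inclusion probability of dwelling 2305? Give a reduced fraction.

For each position j, as r ranges over 1…3223 the j-th selection hits every dwelling exactly once, so dwelling 2305 is selected for exactly 40 of the 3223 starts.
Inclusion probability = 40/3223.

40/3223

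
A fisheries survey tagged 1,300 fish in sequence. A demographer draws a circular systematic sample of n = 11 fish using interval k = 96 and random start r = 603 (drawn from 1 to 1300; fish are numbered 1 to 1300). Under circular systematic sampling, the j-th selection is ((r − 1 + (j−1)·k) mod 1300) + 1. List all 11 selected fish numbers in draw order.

603, 699, 795, 891, 987, 1083, 1179, 1275, 71, 167, 263

Selection 1: 603
Selection 2: 603 + 96 = 699
Selection 3: 699 + 96 = 795
Selection 4: 795 + 96 = 891
Selection 5: 891 + 96 = 987
Selection 6: 987 + 96 = 1083
Selection 7: 1083 + 96 = 1179
Selection 8: 1179 + 96 = 1275
Selection 9: 1275 + 96 = 1371 → 1371 − 1300 = 71
Selection 10: 71 + 96 = 167
Selection 11: 167 + 96 = 263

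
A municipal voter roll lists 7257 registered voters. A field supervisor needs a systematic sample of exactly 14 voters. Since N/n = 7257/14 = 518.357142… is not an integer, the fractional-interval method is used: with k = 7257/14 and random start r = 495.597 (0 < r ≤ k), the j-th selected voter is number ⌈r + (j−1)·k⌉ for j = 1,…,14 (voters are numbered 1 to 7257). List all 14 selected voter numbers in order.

496, 1014, 1533, 2051, 2570, 3088, 3606, 4125, 4643, 5161, 5680, 6198, 6716, 7235

j=1: r + 0k = 495.597 → ⌈·⌉ = 496
j=2: r + 1k = 1013.954142… → ⌈·⌉ = 1014
j=3: r + 2k = 1532.311285… → ⌈·⌉ = 1533
j=4: r + 3k = 2050.668428… → ⌈·⌉ = 2051
j=5: r + 4k = 2569.025571… → ⌈·⌉ = 2570
j=6: r + 5k = 3087.382714… → ⌈·⌉ = 3088
j=7: r + 6k = 3605.739857… → ⌈·⌉ = 3606
j=8: r + 7k = 4124.097 → ⌈·⌉ = 4125
j=9: r + 8k = 4642.454142… → ⌈·⌉ = 4643
j=10: r + 9k = 5160.811285… → ⌈·⌉ = 5161
j=11: r + 10k = 5679.168428… → ⌈·⌉ = 5680
j=12: r + 11k = 6197.525571… → ⌈·⌉ = 6198
j=13: r + 12k = 6715.882714… → ⌈·⌉ = 6716
j=14: r + 13k = 7234.239857… → ⌈·⌉ = 7235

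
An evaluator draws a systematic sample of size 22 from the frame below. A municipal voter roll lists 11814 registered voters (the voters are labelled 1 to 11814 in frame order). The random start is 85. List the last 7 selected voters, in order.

8140, 8677, 9214, 9751, 10288, 10825, 11362

k = N/n = 11814/22 = 537
16th selection = 85 + 15×537 = 8140
17th: 8140 + 537 = 8677
18th: 8677 + 537 = 9214
19th: 9214 + 537 = 9751
20th: 9751 + 537 = 10288
21st: 10288 + 537 = 10825
22nd: 10825 + 537 = 11362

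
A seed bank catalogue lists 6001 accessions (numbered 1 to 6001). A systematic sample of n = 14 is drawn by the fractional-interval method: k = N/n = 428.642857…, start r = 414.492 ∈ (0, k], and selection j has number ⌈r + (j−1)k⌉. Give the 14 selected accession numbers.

j=1: r + 0k = 414.492 → ⌈·⌉ = 415
j=2: r + 1k = 843.134857… → ⌈·⌉ = 844
j=3: r + 2k = 1271.777714… → ⌈·⌉ = 1272
j=4: r + 3k = 1700.420571… → ⌈·⌉ = 1701
j=5: r + 4k = 2129.063428… → ⌈·⌉ = 2130
j=6: r + 5k = 2557.706285… → ⌈·⌉ = 2558
j=7: r + 6k = 2986.349142… → ⌈·⌉ = 2987
j=8: r + 7k = 3414.992 → ⌈·⌉ = 3415
j=9: r + 8k = 3843.634857… → ⌈·⌉ = 3844
j=10: r + 9k = 4272.277714… → ⌈·⌉ = 4273
j=11: r + 10k = 4700.920571… → ⌈·⌉ = 4701
j=12: r + 11k = 5129.563428… → ⌈·⌉ = 5130
j=13: r + 12k = 5558.206285… → ⌈·⌉ = 5559
j=14: r + 13k = 5986.849142… → ⌈·⌉ = 5987

415, 844, 1272, 1701, 2130, 2558, 2987, 3415, 3844, 4273, 4701, 5130, 5559, 5987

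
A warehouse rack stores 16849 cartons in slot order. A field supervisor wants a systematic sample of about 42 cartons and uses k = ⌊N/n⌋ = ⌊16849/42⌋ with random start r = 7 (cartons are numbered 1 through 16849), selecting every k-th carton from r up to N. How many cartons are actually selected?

k = ⌊16849/42⌋ = 401
Achieved size = ⌊(16849 − 7)/401⌋ + 1 = ⌊16842/401⌋ + 1 = 42 + 1 = 43
(last selection: 7 + 42×401 = 16849 ≤ 16849; next would be 17250 > 16849)

43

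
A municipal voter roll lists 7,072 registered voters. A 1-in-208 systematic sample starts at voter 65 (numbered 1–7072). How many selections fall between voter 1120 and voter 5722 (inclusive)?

22

k = 208
First selection ≥ 1120: 65 + ⌈(1120−65)/208⌉·208 = 65 + 6×208 = 1313
Last selection ≤ 5722: 65 + ⌊(5722−65)/208⌋·208 = 65 + 27×208 = 5681
Count = 27 − 6 + 1 = 22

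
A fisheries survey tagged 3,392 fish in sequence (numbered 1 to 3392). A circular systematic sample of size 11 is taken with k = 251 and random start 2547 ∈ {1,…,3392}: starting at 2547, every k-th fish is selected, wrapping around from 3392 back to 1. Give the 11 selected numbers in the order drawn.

2547, 2798, 3049, 3300, 159, 410, 661, 912, 1163, 1414, 1665

Selection 1: 2547
Selection 2: 2547 + 251 = 2798
Selection 3: 2798 + 251 = 3049
Selection 4: 3049 + 251 = 3300
Selection 5: 3300 + 251 = 3551 → 3551 − 3392 = 159
Selection 6: 159 + 251 = 410
Selection 7: 410 + 251 = 661
Selection 8: 661 + 251 = 912
Selection 9: 912 + 251 = 1163
Selection 10: 1163 + 251 = 1414
Selection 11: 1414 + 251 = 1665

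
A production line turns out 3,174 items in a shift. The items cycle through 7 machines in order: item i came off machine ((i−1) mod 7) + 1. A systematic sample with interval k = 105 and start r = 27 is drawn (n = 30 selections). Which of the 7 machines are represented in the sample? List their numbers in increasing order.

6

Consecutive selections differ by k = 105, so their machine numbers differ by 105 mod 7 = 0.
gcd(105, 7) = 7, so the sample visits 7/7 = 1 distinct residues mod 7.
Start 27 is machine 6; the machines hit are 6.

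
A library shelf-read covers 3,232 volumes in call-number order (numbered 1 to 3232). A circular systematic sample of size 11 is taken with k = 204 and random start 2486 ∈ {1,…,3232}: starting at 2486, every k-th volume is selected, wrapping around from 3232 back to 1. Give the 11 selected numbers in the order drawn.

2486, 2690, 2894, 3098, 70, 274, 478, 682, 886, 1090, 1294

Selection 1: 2486
Selection 2: 2486 + 204 = 2690
Selection 3: 2690 + 204 = 2894
Selection 4: 2894 + 204 = 3098
Selection 5: 3098 + 204 = 3302 → 3302 − 3232 = 70
Selection 6: 70 + 204 = 274
Selection 7: 274 + 204 = 478
Selection 8: 478 + 204 = 682
Selection 9: 682 + 204 = 886
Selection 10: 886 + 204 = 1090
Selection 11: 1090 + 204 = 1294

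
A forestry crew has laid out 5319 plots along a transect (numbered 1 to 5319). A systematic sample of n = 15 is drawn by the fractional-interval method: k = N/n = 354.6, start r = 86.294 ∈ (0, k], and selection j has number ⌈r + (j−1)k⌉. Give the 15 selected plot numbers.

87, 441, 796, 1151, 1505, 1860, 2214, 2569, 2924, 3278, 3633, 3987, 4342, 4697, 5051

j=1: r + 0k = 86.294 → ⌈·⌉ = 87
j=2: r + 1k = 440.894 → ⌈·⌉ = 441
j=3: r + 2k = 795.494 → ⌈·⌉ = 796
j=4: r + 3k = 1150.094 → ⌈·⌉ = 1151
j=5: r + 4k = 1504.694 → ⌈·⌉ = 1505
j=6: r + 5k = 1859.294 → ⌈·⌉ = 1860
j=7: r + 6k = 2213.894 → ⌈·⌉ = 2214
j=8: r + 7k = 2568.494 → ⌈·⌉ = 2569
j=9: r + 8k = 2923.094 → ⌈·⌉ = 2924
j=10: r + 9k = 3277.694 → ⌈·⌉ = 3278
j=11: r + 10k = 3632.294 → ⌈·⌉ = 3633
j=12: r + 11k = 3986.894 → ⌈·⌉ = 3987
j=13: r + 12k = 4341.494 → ⌈·⌉ = 4342
j=14: r + 13k = 4696.094 → ⌈·⌉ = 4697
j=15: r + 14k = 5050.694 → ⌈·⌉ = 5051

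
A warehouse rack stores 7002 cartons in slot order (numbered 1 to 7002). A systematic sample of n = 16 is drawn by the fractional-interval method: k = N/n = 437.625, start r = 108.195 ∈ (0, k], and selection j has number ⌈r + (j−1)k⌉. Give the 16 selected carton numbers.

j=1: r + 0k = 108.195 → ⌈·⌉ = 109
j=2: r + 1k = 545.82 → ⌈·⌉ = 546
j=3: r + 2k = 983.445 → ⌈·⌉ = 984
j=4: r + 3k = 1421.07 → ⌈·⌉ = 1422
j=5: r + 4k = 1858.695 → ⌈·⌉ = 1859
j=6: r + 5k = 2296.32 → ⌈·⌉ = 2297
j=7: r + 6k = 2733.945 → ⌈·⌉ = 2734
j=8: r + 7k = 3171.57 → ⌈·⌉ = 3172
j=9: r + 8k = 3609.195 → ⌈·⌉ = 3610
j=10: r + 9k = 4046.82 → ⌈·⌉ = 4047
j=11: r + 10k = 4484.445 → ⌈·⌉ = 4485
j=12: r + 11k = 4922.07 → ⌈·⌉ = 4923
j=13: r + 12k = 5359.695 → ⌈·⌉ = 5360
j=14: r + 13k = 5797.32 → ⌈·⌉ = 5798
j=15: r + 14k = 6234.945 → ⌈·⌉ = 6235
j=16: r + 15k = 6672.57 → ⌈·⌉ = 6673

109, 546, 984, 1422, 1859, 2297, 2734, 3172, 3610, 4047, 4485, 4923, 5360, 5798, 6235, 6673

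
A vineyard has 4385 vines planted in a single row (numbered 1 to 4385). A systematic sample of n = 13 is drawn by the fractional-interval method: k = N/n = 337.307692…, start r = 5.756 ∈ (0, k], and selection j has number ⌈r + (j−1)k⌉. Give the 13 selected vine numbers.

6, 344, 681, 1018, 1355, 1693, 2030, 2367, 2705, 3042, 3379, 3717, 4054

j=1: r + 0k = 5.756 → ⌈·⌉ = 6
j=2: r + 1k = 343.063692… → ⌈·⌉ = 344
j=3: r + 2k = 680.371384… → ⌈·⌉ = 681
j=4: r + 3k = 1017.679076… → ⌈·⌉ = 1018
j=5: r + 4k = 1354.986769… → ⌈·⌉ = 1355
j=6: r + 5k = 1692.294461… → ⌈·⌉ = 1693
j=7: r + 6k = 2029.602153… → ⌈·⌉ = 2030
j=8: r + 7k = 2366.909846… → ⌈·⌉ = 2367
j=9: r + 8k = 2704.217538… → ⌈·⌉ = 2705
j=10: r + 9k = 3041.525230… → ⌈·⌉ = 3042
j=11: r + 10k = 3378.832923… → ⌈·⌉ = 3379
j=12: r + 11k = 3716.140615… → ⌈·⌉ = 3717
j=13: r + 12k = 4053.448307… → ⌈·⌉ = 4054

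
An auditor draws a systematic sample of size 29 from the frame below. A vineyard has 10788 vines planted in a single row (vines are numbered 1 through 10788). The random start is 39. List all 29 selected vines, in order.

k = N/n = 10788/29 = 372
vine 1: 39
vine 2: 39 + 372 = 411
vine 3: 411 + 372 = 783
vine 4: 783 + 372 = 1155
vine 5: 1155 + 372 = 1527
vine 6: 1527 + 372 = 1899
vine 7: 1899 + 372 = 2271
vine 8: 2271 + 372 = 2643
vine 9: 2643 + 372 = 3015
vine 10: 3015 + 372 = 3387
vine 11: 3387 + 372 = 3759
vine 12: 3759 + 372 = 4131
vine 13: 4131 + 372 = 4503
vine 14: 4503 + 372 = 4875
vine 15: 4875 + 372 = 5247
vine 16: 5247 + 372 = 5619
vine 17: 5619 + 372 = 5991
vine 18: 5991 + 372 = 6363
vine 19: 6363 + 372 = 6735
vine 20: 6735 + 372 = 7107
vine 21: 7107 + 372 = 7479
vine 22: 7479 + 372 = 7851
vine 23: 7851 + 372 = 8223
vine 24: 8223 + 372 = 8595
vine 25: 8595 + 372 = 8967
vine 26: 8967 + 372 = 9339
vine 27: 9339 + 372 = 9711
vine 28: 9711 + 372 = 10083
vine 29: 10083 + 372 = 10455

39, 411, 783, 1155, 1527, 1899, 2271, 2643, 3015, 3387, 3759, 4131, 4503, 4875, 5247, 5619, 5991, 6363, 6735, 7107, 7479, 7851, 8223, 8595, 8967, 9339, 9711, 10083, 10455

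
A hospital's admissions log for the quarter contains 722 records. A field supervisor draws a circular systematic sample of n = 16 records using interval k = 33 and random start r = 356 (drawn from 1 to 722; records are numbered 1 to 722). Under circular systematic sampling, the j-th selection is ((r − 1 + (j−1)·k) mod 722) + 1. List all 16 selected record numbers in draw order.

356, 389, 422, 455, 488, 521, 554, 587, 620, 653, 686, 719, 30, 63, 96, 129

Selection 1: 356
Selection 2: 356 + 33 = 389
Selection 3: 389 + 33 = 422
Selection 4: 422 + 33 = 455
Selection 5: 455 + 33 = 488
Selection 6: 488 + 33 = 521
Selection 7: 521 + 33 = 554
Selection 8: 554 + 33 = 587
Selection 9: 587 + 33 = 620
Selection 10: 620 + 33 = 653
Selection 11: 653 + 33 = 686
Selection 12: 686 + 33 = 719
Selection 13: 719 + 33 = 752 → 752 − 722 = 30
Selection 14: 30 + 33 = 63
Selection 15: 63 + 33 = 96
Selection 16: 96 + 33 = 129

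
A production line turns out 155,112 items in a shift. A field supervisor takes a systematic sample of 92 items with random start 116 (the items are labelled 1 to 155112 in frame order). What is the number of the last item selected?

k = 155112/92 = 1686
92nd selection = r + (92−1)·k = 116 + 91×1686 = 116 + 153426 = 153542

153542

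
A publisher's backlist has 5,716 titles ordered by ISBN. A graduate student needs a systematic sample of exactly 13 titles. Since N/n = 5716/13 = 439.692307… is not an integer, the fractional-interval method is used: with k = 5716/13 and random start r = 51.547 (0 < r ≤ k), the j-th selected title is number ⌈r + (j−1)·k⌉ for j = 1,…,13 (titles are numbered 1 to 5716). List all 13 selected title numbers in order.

j=1: r + 0k = 51.547 → ⌈·⌉ = 52
j=2: r + 1k = 491.239307… → ⌈·⌉ = 492
j=3: r + 2k = 930.931615… → ⌈·⌉ = 931
j=4: r + 3k = 1370.623923… → ⌈·⌉ = 1371
j=5: r + 4k = 1810.316230… → ⌈·⌉ = 1811
j=6: r + 5k = 2250.008538… → ⌈·⌉ = 2251
j=7: r + 6k = 2689.700846… → ⌈·⌉ = 2690
j=8: r + 7k = 3129.393153… → ⌈·⌉ = 3130
j=9: r + 8k = 3569.085461… → ⌈·⌉ = 3570
j=10: r + 9k = 4008.777769… → ⌈·⌉ = 4009
j=11: r + 10k = 4448.470076… → ⌈·⌉ = 4449
j=12: r + 11k = 4888.162384… → ⌈·⌉ = 4889
j=13: r + 12k = 5327.854692… → ⌈·⌉ = 5328

52, 492, 931, 1371, 1811, 2251, 2690, 3130, 3570, 4009, 4449, 4889, 5328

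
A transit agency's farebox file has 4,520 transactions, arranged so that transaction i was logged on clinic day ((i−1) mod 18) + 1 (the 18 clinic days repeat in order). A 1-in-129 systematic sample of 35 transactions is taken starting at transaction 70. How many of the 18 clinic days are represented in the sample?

6

Consecutive selections differ by k = 129, so their clinic day numbers differ by 129 mod 18 = 3.
gcd(129, 18) = 3, so the sample visits 18/3 = 6 distinct residues mod 18.
Start 70 is clinic day 16; the clinic days hit are 1, 4, 7, 10, 13, 16.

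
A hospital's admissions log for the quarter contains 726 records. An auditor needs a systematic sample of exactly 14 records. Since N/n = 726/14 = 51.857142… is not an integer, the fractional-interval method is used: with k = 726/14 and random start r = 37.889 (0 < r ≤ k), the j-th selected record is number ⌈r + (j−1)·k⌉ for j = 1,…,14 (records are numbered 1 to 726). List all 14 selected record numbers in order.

38, 90, 142, 194, 246, 298, 350, 401, 453, 505, 557, 609, 661, 713

j=1: r + 0k = 37.889 → ⌈·⌉ = 38
j=2: r + 1k = 89.746142… → ⌈·⌉ = 90
j=3: r + 2k = 141.603285… → ⌈·⌉ = 142
j=4: r + 3k = 193.460428… → ⌈·⌉ = 194
j=5: r + 4k = 245.317571… → ⌈·⌉ = 246
j=6: r + 5k = 297.174714… → ⌈·⌉ = 298
j=7: r + 6k = 349.031857… → ⌈·⌉ = 350
j=8: r + 7k = 400.889 → ⌈·⌉ = 401
j=9: r + 8k = 452.746142… → ⌈·⌉ = 453
j=10: r + 9k = 504.603285… → ⌈·⌉ = 505
j=11: r + 10k = 556.460428… → ⌈·⌉ = 557
j=12: r + 11k = 608.317571… → ⌈·⌉ = 609
j=13: r + 12k = 660.174714… → ⌈·⌉ = 661
j=14: r + 13k = 712.031857… → ⌈·⌉ = 713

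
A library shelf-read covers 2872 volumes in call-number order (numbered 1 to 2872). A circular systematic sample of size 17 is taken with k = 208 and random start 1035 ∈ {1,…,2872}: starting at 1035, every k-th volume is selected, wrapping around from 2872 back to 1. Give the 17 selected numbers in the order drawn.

Selection 1: 1035
Selection 2: 1035 + 208 = 1243
Selection 3: 1243 + 208 = 1451
Selection 4: 1451 + 208 = 1659
Selection 5: 1659 + 208 = 1867
Selection 6: 1867 + 208 = 2075
Selection 7: 2075 + 208 = 2283
Selection 8: 2283 + 208 = 2491
Selection 9: 2491 + 208 = 2699
Selection 10: 2699 + 208 = 2907 → 2907 − 2872 = 35
Selection 11: 35 + 208 = 243
Selection 12: 243 + 208 = 451
Selection 13: 451 + 208 = 659
Selection 14: 659 + 208 = 867
Selection 15: 867 + 208 = 1075
Selection 16: 1075 + 208 = 1283
Selection 17: 1283 + 208 = 1491

1035, 1243, 1451, 1659, 1867, 2075, 2283, 2491, 2699, 35, 243, 451, 659, 867, 1075, 1283, 1491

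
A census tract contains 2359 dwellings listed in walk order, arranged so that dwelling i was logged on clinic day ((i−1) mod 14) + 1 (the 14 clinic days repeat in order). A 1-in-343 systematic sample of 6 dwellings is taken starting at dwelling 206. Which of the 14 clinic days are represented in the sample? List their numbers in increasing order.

3, 10

Consecutive selections differ by k = 343, so their clinic day numbers differ by 343 mod 14 = 7.
gcd(343, 14) = 7, so the sample visits 14/7 = 2 distinct residues mod 14.
Start 206 is clinic day 10; the clinic days hit are 3, 10.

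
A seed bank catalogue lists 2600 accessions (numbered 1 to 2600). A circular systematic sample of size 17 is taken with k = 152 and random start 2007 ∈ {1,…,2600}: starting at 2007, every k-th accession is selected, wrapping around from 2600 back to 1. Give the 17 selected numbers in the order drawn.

2007, 2159, 2311, 2463, 15, 167, 319, 471, 623, 775, 927, 1079, 1231, 1383, 1535, 1687, 1839

Selection 1: 2007
Selection 2: 2007 + 152 = 2159
Selection 3: 2159 + 152 = 2311
Selection 4: 2311 + 152 = 2463
Selection 5: 2463 + 152 = 2615 → 2615 − 2600 = 15
Selection 6: 15 + 152 = 167
Selection 7: 167 + 152 = 319
Selection 8: 319 + 152 = 471
Selection 9: 471 + 152 = 623
Selection 10: 623 + 152 = 775
Selection 11: 775 + 152 = 927
Selection 12: 927 + 152 = 1079
Selection 13: 1079 + 152 = 1231
Selection 14: 1231 + 152 = 1383
Selection 15: 1383 + 152 = 1535
Selection 16: 1535 + 152 = 1687
Selection 17: 1687 + 152 = 1839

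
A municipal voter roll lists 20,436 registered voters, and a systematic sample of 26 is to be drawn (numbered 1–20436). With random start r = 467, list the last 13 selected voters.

k = N/n = 20436/26 = 786
14th selection = 467 + 13×786 = 10685
15th: 10685 + 786 = 11471
16th: 11471 + 786 = 12257
17th: 12257 + 786 = 13043
18th: 13043 + 786 = 13829
19th: 13829 + 786 = 14615
20th: 14615 + 786 = 15401
21st: 15401 + 786 = 16187
22nd: 16187 + 786 = 16973
23rd: 16973 + 786 = 17759
24th: 17759 + 786 = 18545
25th: 18545 + 786 = 19331
26th: 19331 + 786 = 20117

10685, 11471, 12257, 13043, 13829, 14615, 15401, 16187, 16973, 17759, 18545, 19331, 20117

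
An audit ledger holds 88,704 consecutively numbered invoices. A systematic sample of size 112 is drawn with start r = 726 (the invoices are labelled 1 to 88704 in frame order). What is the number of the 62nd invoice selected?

49038

k = 88704/112 = 792
62nd selection = r + (62−1)·k = 726 + 61×792 = 726 + 48312 = 49038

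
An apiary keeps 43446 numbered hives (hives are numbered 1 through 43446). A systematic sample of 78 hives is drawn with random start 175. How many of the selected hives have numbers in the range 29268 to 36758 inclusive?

k = 43446/78 = 557
First selection ≥ 29268: 175 + ⌈(29268−175)/557⌉·557 = 175 + 53×557 = 29696
Last selection ≤ 36758: 175 + ⌊(36758−175)/557⌋·557 = 175 + 65×557 = 36380
Count = 65 − 53 + 1 = 13

13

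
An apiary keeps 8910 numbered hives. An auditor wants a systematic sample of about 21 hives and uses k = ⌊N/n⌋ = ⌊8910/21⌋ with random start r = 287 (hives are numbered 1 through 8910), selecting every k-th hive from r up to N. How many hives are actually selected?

21

k = ⌊8910/21⌋ = 424
Achieved size = ⌊(8910 − 287)/424⌋ + 1 = ⌊8623/424⌋ + 1 = 20 + 1 = 21
(last selection: 287 + 20×424 = 8767 ≤ 8910; next would be 9191 > 8910)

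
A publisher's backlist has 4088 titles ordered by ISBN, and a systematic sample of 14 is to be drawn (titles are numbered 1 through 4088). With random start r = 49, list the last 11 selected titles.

925, 1217, 1509, 1801, 2093, 2385, 2677, 2969, 3261, 3553, 3845

k = N/n = 4088/14 = 292
4th selection = 49 + 3×292 = 925
5th: 925 + 292 = 1217
6th: 1217 + 292 = 1509
7th: 1509 + 292 = 1801
8th: 1801 + 292 = 2093
9th: 2093 + 292 = 2385
10th: 2385 + 292 = 2677
11th: 2677 + 292 = 2969
12th: 2969 + 292 = 3261
13th: 3261 + 292 = 3553
14th: 3553 + 292 = 3845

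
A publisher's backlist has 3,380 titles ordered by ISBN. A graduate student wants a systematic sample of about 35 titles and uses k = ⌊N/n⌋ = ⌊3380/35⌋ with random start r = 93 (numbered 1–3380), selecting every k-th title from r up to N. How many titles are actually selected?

k = ⌊3380/35⌋ = 96
Achieved size = ⌊(3380 − 93)/96⌋ + 1 = ⌊3287/96⌋ + 1 = 34 + 1 = 35
(last selection: 93 + 34×96 = 3357 ≤ 3380; next would be 3453 > 3380)

35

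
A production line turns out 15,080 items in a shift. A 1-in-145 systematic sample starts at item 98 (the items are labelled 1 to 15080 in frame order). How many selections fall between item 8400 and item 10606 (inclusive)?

15

k = 145
First selection ≥ 8400: 98 + ⌈(8400−98)/145⌉·145 = 98 + 58×145 = 8508
Last selection ≤ 10606: 98 + ⌊(10606−98)/145⌋·145 = 98 + 72×145 = 10538
Count = 72 − 58 + 1 = 15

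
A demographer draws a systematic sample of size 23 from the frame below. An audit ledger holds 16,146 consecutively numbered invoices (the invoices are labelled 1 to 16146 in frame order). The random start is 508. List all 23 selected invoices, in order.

508, 1210, 1912, 2614, 3316, 4018, 4720, 5422, 6124, 6826, 7528, 8230, 8932, 9634, 10336, 11038, 11740, 12442, 13144, 13846, 14548, 15250, 15952

k = N/n = 16146/23 = 702
invoice 1: 508
invoice 2: 508 + 702 = 1210
invoice 3: 1210 + 702 = 1912
invoice 4: 1912 + 702 = 2614
invoice 5: 2614 + 702 = 3316
invoice 6: 3316 + 702 = 4018
invoice 7: 4018 + 702 = 4720
invoice 8: 4720 + 702 = 5422
invoice 9: 5422 + 702 = 6124
invoice 10: 6124 + 702 = 6826
invoice 11: 6826 + 702 = 7528
invoice 12: 7528 + 702 = 8230
invoice 13: 8230 + 702 = 8932
invoice 14: 8932 + 702 = 9634
invoice 15: 9634 + 702 = 10336
invoice 16: 10336 + 702 = 11038
invoice 17: 11038 + 702 = 11740
invoice 18: 11740 + 702 = 12442
invoice 19: 12442 + 702 = 13144
invoice 20: 13144 + 702 = 13846
invoice 21: 13846 + 702 = 14548
invoice 22: 14548 + 702 = 15250
invoice 23: 15250 + 702 = 15952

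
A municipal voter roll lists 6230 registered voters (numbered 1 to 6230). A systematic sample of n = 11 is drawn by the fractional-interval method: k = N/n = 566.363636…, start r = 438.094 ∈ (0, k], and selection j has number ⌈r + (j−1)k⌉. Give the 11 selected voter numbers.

439, 1005, 1571, 2138, 2704, 3270, 3837, 4403, 4970, 5536, 6102

j=1: r + 0k = 438.094 → ⌈·⌉ = 439
j=2: r + 1k = 1004.457636… → ⌈·⌉ = 1005
j=3: r + 2k = 1570.821272… → ⌈·⌉ = 1571
j=4: r + 3k = 2137.184909… → ⌈·⌉ = 2138
j=5: r + 4k = 2703.548545… → ⌈·⌉ = 2704
j=6: r + 5k = 3269.912181… → ⌈·⌉ = 3270
j=7: r + 6k = 3836.275818… → ⌈·⌉ = 3837
j=8: r + 7k = 4402.639454… → ⌈·⌉ = 4403
j=9: r + 8k = 4969.003090… → ⌈·⌉ = 4970
j=10: r + 9k = 5535.366727… → ⌈·⌉ = 5536
j=11: r + 10k = 6101.730363… → ⌈·⌉ = 6102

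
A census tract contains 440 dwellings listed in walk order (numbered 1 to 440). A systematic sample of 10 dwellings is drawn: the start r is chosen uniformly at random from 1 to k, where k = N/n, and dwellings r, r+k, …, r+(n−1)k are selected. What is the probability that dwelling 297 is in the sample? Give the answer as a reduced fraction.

1/44

k = 440/10 = 44.
Dwelling 297 is selected iff r ≡ 297 (mod 44); exactly one such r in {1,…,44}.
Inclusion probability = 1/44.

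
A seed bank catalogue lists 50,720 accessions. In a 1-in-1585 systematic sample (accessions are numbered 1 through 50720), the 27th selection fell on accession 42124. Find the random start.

k = 1585
r = 42124 − (27−1)×1585 = 42124 − 41210 = 914

914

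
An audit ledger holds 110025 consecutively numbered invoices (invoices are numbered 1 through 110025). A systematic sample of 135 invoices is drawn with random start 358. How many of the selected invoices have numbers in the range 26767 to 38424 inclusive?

k = 110025/135 = 815
First selection ≥ 26767: 358 + ⌈(26767−358)/815⌉·815 = 358 + 33×815 = 27253
Last selection ≤ 38424: 358 + ⌊(38424−358)/815⌋·815 = 358 + 46×815 = 37848
Count = 46 − 33 + 1 = 14

14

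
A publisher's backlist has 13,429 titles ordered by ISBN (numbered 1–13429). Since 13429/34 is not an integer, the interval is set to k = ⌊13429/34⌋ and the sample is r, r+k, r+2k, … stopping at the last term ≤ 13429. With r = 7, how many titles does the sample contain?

k = ⌊13429/34⌋ = 394
Achieved size = ⌊(13429 − 7)/394⌋ + 1 = ⌊13422/394⌋ + 1 = 34 + 1 = 35
(last selection: 7 + 34×394 = 13403 ≤ 13429; next would be 13797 > 13429)

35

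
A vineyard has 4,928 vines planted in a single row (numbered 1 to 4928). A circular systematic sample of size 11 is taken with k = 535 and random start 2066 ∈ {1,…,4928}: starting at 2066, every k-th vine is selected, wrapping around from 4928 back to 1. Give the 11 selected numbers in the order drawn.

2066, 2601, 3136, 3671, 4206, 4741, 348, 883, 1418, 1953, 2488

Selection 1: 2066
Selection 2: 2066 + 535 = 2601
Selection 3: 2601 + 535 = 3136
Selection 4: 3136 + 535 = 3671
Selection 5: 3671 + 535 = 4206
Selection 6: 4206 + 535 = 4741
Selection 7: 4741 + 535 = 5276 → 5276 − 4928 = 348
Selection 8: 348 + 535 = 883
Selection 9: 883 + 535 = 1418
Selection 10: 1418 + 535 = 1953
Selection 11: 1953 + 535 = 2488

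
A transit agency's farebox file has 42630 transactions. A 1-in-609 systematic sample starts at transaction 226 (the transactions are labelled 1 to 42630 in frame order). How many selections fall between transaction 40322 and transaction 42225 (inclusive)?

k = 609
First selection ≥ 40322: 226 + ⌈(40322−226)/609⌉·609 = 226 + 66×609 = 40420
Last selection ≤ 42225: 226 + ⌊(42225−226)/609⌋·609 = 226 + 68×609 = 41638
Count = 68 − 66 + 1 = 3

3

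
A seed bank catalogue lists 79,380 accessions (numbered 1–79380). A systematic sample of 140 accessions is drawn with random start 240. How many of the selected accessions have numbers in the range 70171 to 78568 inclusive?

15

k = 79380/140 = 567
First selection ≥ 70171: 240 + ⌈(70171−240)/567⌉·567 = 240 + 124×567 = 70548
Last selection ≤ 78568: 240 + ⌊(78568−240)/567⌋·567 = 240 + 138×567 = 78486
Count = 138 − 124 + 1 = 15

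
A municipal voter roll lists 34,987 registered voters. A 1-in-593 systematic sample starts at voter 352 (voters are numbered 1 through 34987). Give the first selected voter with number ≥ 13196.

k = 593
Steps past start: ⌈(13196 − 352)/593⌉ = ⌈12844/593⌉ = 22
Selected voter: 352 + 22×593 = 13398

13398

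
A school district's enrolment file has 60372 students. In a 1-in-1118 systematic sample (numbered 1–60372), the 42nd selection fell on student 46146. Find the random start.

308

k = 1118
r = 46146 − (42−1)×1118 = 46146 − 45838 = 308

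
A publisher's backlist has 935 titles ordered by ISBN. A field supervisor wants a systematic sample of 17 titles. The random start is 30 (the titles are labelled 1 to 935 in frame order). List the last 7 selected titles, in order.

k = N/n = 935/17 = 55
11th selection = 30 + 10×55 = 580
12th: 580 + 55 = 635
13th: 635 + 55 = 690
14th: 690 + 55 = 745
15th: 745 + 55 = 800
16th: 800 + 55 = 855
17th: 855 + 55 = 910

580, 635, 690, 745, 800, 855, 910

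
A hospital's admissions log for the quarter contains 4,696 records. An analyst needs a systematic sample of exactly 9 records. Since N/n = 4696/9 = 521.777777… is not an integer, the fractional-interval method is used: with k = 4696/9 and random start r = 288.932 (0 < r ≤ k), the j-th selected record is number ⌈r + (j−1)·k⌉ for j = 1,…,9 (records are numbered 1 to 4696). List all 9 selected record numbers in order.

j=1: r + 0k = 288.932 → ⌈·⌉ = 289
j=2: r + 1k = 810.709777… → ⌈·⌉ = 811
j=3: r + 2k = 1332.487555… → ⌈·⌉ = 1333
j=4: r + 3k = 1854.265333… → ⌈·⌉ = 1855
j=5: r + 4k = 2376.043111… → ⌈·⌉ = 2377
j=6: r + 5k = 2897.820888… → ⌈·⌉ = 2898
j=7: r + 6k = 3419.598666… → ⌈·⌉ = 3420
j=8: r + 7k = 3941.376444… → ⌈·⌉ = 3942
j=9: r + 8k = 4463.154222… → ⌈·⌉ = 4464

289, 811, 1333, 1855, 2377, 2898, 3420, 3942, 4464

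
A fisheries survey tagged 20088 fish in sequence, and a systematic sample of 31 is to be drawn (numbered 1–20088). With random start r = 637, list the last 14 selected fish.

11653, 12301, 12949, 13597, 14245, 14893, 15541, 16189, 16837, 17485, 18133, 18781, 19429, 20077

k = N/n = 20088/31 = 648
18th selection = 637 + 17×648 = 11653
19th: 11653 + 648 = 12301
20th: 12301 + 648 = 12949
21st: 12949 + 648 = 13597
22nd: 13597 + 648 = 14245
23rd: 14245 + 648 = 14893
24th: 14893 + 648 = 15541
25th: 15541 + 648 = 16189
26th: 16189 + 648 = 16837
27th: 16837 + 648 = 17485
28th: 17485 + 648 = 18133
29th: 18133 + 648 = 18781
30th: 18781 + 648 = 19429
31st: 19429 + 648 = 20077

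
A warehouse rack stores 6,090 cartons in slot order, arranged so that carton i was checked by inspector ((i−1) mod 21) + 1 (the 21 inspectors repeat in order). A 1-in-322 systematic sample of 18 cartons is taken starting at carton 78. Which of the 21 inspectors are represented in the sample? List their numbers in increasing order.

1, 8, 15

Consecutive selections differ by k = 322, so their inspector numbers differ by 322 mod 21 = 7.
gcd(322, 21) = 7, so the sample visits 21/7 = 3 distinct residues mod 21.
Start 78 is inspector 15; the inspectors hit are 1, 8, 15.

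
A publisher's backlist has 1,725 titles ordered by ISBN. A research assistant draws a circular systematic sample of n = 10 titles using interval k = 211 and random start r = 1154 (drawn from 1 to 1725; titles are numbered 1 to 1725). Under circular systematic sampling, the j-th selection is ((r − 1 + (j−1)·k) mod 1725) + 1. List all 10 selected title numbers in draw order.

Selection 1: 1154
Selection 2: 1154 + 211 = 1365
Selection 3: 1365 + 211 = 1576
Selection 4: 1576 + 211 = 1787 → 1787 − 1725 = 62
Selection 5: 62 + 211 = 273
Selection 6: 273 + 211 = 484
Selection 7: 484 + 211 = 695
Selection 8: 695 + 211 = 906
Selection 9: 906 + 211 = 1117
Selection 10: 1117 + 211 = 1328

1154, 1365, 1576, 62, 273, 484, 695, 906, 1117, 1328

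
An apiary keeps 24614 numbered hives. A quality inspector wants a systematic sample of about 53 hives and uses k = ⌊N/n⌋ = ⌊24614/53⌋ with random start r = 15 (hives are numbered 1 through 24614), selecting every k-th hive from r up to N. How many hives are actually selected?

k = ⌊24614/53⌋ = 464
Achieved size = ⌊(24614 − 15)/464⌋ + 1 = ⌊24599/464⌋ + 1 = 53 + 1 = 54
(last selection: 15 + 53×464 = 24607 ≤ 24614; next would be 25071 > 24614)

54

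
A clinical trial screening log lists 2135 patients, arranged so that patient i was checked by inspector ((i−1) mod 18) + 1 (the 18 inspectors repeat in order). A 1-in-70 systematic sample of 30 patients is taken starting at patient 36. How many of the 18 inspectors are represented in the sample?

Consecutive selections differ by k = 70, so their inspector numbers differ by 70 mod 18 = 16.
gcd(70, 18) = 2, so the sample visits 18/2 = 9 distinct residues mod 18.
Start 36 is inspector 18; the inspectors hit are 2, 4, 6, 8, 10, 12, 14, 16, 18.

9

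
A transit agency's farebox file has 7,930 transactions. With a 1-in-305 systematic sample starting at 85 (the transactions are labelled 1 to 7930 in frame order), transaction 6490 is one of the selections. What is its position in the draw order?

k = 305
position = (6490 − 85)/305 + 1 = 6405/305 + 1 = 21 + 1 = 22

22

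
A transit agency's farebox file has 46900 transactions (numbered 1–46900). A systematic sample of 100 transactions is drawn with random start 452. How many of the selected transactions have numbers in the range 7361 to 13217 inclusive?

k = 46900/100 = 469
First selection ≥ 7361: 452 + ⌈(7361−452)/469⌉·469 = 452 + 15×469 = 7487
Last selection ≤ 13217: 452 + ⌊(13217−452)/469⌋·469 = 452 + 27×469 = 13115
Count = 27 − 15 + 1 = 13

13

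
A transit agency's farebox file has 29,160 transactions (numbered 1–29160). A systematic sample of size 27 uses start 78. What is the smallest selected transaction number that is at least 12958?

13038

k = 29160/27 = 1080
Steps past start: ⌈(12958 − 78)/1080⌉ = ⌈12880/1080⌉ = 12
Selected transaction: 78 + 12×1080 = 13038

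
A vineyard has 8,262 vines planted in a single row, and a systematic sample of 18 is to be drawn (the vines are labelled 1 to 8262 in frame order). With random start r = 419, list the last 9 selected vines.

4550, 5009, 5468, 5927, 6386, 6845, 7304, 7763, 8222

k = N/n = 8262/18 = 459
10th selection = 419 + 9×459 = 4550
11th: 4550 + 459 = 5009
12th: 5009 + 459 = 5468
13th: 5468 + 459 = 5927
14th: 5927 + 459 = 6386
15th: 6386 + 459 = 6845
16th: 6845 + 459 = 7304
17th: 7304 + 459 = 7763
18th: 7763 + 459 = 8222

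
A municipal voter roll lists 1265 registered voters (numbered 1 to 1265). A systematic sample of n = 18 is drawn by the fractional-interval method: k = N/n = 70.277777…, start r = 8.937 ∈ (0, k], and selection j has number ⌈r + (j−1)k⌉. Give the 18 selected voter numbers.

9, 80, 150, 220, 291, 361, 431, 501, 572, 642, 712, 782, 853, 923, 993, 1064, 1134, 1204

j=1: r + 0k = 8.937 → ⌈·⌉ = 9
j=2: r + 1k = 79.214777… → ⌈·⌉ = 80
j=3: r + 2k = 149.492555… → ⌈·⌉ = 150
j=4: r + 3k = 219.770333… → ⌈·⌉ = 220
j=5: r + 4k = 290.048111… → ⌈·⌉ = 291
j=6: r + 5k = 360.325888… → ⌈·⌉ = 361
j=7: r + 6k = 430.603666… → ⌈·⌉ = 431
j=8: r + 7k = 500.881444… → ⌈·⌉ = 501
j=9: r + 8k = 571.159222… → ⌈·⌉ = 572
j=10: r + 9k = 641.437 → ⌈·⌉ = 642
j=11: r + 10k = 711.714777… → ⌈·⌉ = 712
j=12: r + 11k = 781.992555… → ⌈·⌉ = 782
j=13: r + 12k = 852.270333… → ⌈·⌉ = 853
j=14: r + 13k = 922.548111… → ⌈·⌉ = 923
j=15: r + 14k = 992.825888… → ⌈·⌉ = 993
j=16: r + 15k = 1063.103666… → ⌈·⌉ = 1064
j=17: r + 16k = 1133.381444… → ⌈·⌉ = 1134
j=18: r + 17k = 1203.659222… → ⌈·⌉ = 1204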